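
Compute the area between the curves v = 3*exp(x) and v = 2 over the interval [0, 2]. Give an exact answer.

-7 + 3*exp(2)

On [0, 2], (3*exp(x)) - (2) = 3*exp(x) - 2 is ≥ 0 throughout, so the area is a single integral of |3*exp(x) - 2|.
∫[0,2] (3*exp(x) - 2) dx = -7 + 3*exp(2).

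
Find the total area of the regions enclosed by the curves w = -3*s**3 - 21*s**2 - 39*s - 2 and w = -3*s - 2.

71/2

Set the curves equal: -3*s**3 - 21*s**2 - 39*s - 2 = -3*s - 2, so -3*s**3 - 21*s**2 - 36*s = 0, which factors as -3*s*(s + 3)*(s + 4) = 0. The curves meet at s = -4, -3, 0.
On [-4, -3], w = -3*s - 2 is on top; that piece has area ∫[-4,-3] (-(-3*s**3 - 21*s**2 - 36*s)) ds = 7/4.
On [-3, 0], w = -3*s**3 - 21*s**2 - 39*s - 2 is on top; that piece has area ∫[-3,0] (-3*s**3 - 21*s**2 - 36*s) ds = 135/4.
Total enclosed area = 7/4 + 135/4 = 71/2.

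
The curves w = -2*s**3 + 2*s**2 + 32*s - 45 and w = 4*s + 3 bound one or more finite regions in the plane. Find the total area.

Set the curves equal: -2*s**3 + 2*s**2 + 32*s - 45 = 4*s + 3, so -2*s**3 + 2*s**2 + 28*s - 48 = 0, which factors as -2*(s - 3)*(s - 2)*(s + 4) = 0. The curves meet at s = -4, 2, 3.
On [-4, 2], w = 4*s + 3 is on top; that piece has area ∫[-4,2] (-(-2*s**3 + 2*s**2 + 28*s - 48)) ds = 288.
On [2, 3], w = -2*s**3 + 2*s**2 + 32*s - 45 is on top; that piece has area ∫[2,3] (-2*s**3 + 2*s**2 + 28*s - 48) ds = 13/6.
Total enclosed area = 288 + 13/6 = 1741/6.

1741/6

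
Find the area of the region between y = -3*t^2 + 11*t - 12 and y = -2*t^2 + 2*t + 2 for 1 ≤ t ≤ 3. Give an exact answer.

The difference (-3*t^2 + 11*t - 12) - (-2*t^2 + 2*t + 2) = -t^2 + 9*t - 14 changes sign at t = 2 inside [1, 3], so split the integral there.
∫[1,2] (-t^2 + 9*t - 14) dt = -17/6; the area of that piece is 17/6.
∫[2,3] (-t^2 + 9*t - 14) dt = 13/6.
Total area = 17/6 + 13/6 = 5.

5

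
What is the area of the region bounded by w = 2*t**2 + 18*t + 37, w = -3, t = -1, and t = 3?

752/3

On [-1, 3], (2*t**2 + 18*t + 37) - (-3) = 2*t**2 + 18*t + 40 is ≥ 0 throughout, so the area is a single integral of |2*t**2 + 18*t + 40|.
∫[-1,3] (2*t**2 + 18*t + 40) dt = 752/3.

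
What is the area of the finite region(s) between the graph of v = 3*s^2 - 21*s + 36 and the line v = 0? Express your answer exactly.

The curve meets the s-axis where 3*s^2 - 21*s + 36 = 0, i.e. 3*(s - 4)*(s - 3) = 0, at s = 3, 4.
On [3, 4] the curve lies below the axis; ∫[3,4] (3*s^2 - 21*s + 36) ds = -1/2, giving area 1/2.

1/2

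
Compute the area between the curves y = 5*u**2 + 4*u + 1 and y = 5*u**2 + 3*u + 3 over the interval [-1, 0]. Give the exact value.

On [-1, 0], (5*u**2 + 4*u + 1) - (5*u**2 + 3*u + 3) = u - 2 is ≤ 0 throughout, so the area is a single integral of |u - 2|.
∫[-1,0] (u - 2) du = -5/2; the area of that piece is 5/2.

5/2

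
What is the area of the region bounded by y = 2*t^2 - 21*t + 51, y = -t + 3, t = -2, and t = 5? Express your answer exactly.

652/3

The difference (2*t^2 - 21*t + 51) - (-t + 3) = 2*t^2 - 20*t + 48 changes sign at t = 4 inside [-2, 5], so split the integral there.
∫[-2,4] (2*t^2 - 20*t + 48) dt = 216.
∫[4,5] (2*t^2 - 20*t + 48) dt = -4/3; the area of that piece is 4/3.
Total area = 216 + 4/3 = 652/3.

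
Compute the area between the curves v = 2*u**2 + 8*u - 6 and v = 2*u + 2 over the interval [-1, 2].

The difference (2*u**2 + 8*u - 6) - (2*u + 2) = 2*u**2 + 6*u - 8 changes sign at u = 1 inside [-1, 2], so split the integral there.
∫[-1,1] (2*u**2 + 6*u - 8) du = -44/3; the area of that piece is 44/3.
∫[1,2] (2*u**2 + 6*u - 8) du = 17/3.
Total area = 44/3 + 17/3 = 61/3.

61/3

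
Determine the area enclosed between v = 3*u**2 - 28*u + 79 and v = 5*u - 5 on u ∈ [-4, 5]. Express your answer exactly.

The difference (3*u**2 - 28*u + 79) - (5*u - 5) = 3*u**2 - 33*u + 84 changes sign at u = 4 inside [-4, 5], so split the integral there.
∫[-4,4] (3*u**2 - 33*u + 84) du = 800.
∫[4,5] (3*u**2 - 33*u + 84) du = -7/2; the area of that piece is 7/2.
Total area = 800 + 7/2 = 1607/2.

1607/2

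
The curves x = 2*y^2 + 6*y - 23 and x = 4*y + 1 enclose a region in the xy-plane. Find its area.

343/3

Both boundary curves give x as a function of y, so integrate with respect to y. Setting them equal: 2*y^2 + 2*y - 24 = 0, i.e. 2*(y - 3)*(y + 4) = 0, so they meet at y = -4, 3.
For y in [-4, 3], x = 2*y^2 + 6*y - 23 is on the left; area = ∫[-4,3] (-(2*y^2 + 2*y - 24)) dy = 343/3.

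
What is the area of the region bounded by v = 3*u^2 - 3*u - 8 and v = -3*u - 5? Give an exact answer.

4

Set the curves equal: 3*u^2 - 3*u - 8 = -3*u - 5, so 3*u^2 - 3 = 0, which factors as 3*(u - 1)*(u + 1) = 0. The curves meet at u = -1, 1.
On [-1, 1], v = -3*u - 5 is on top; that piece has area ∫[-1,1] (-(3*u^2 - 3)) du = 4.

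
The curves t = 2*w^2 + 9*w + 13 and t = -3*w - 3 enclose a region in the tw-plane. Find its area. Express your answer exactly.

Both boundary curves give t as a function of w, so integrate with respect to w. Setting them equal: 2*w^2 + 12*w + 16 = 0, i.e. 2*(w + 2)*(w + 4) = 0, so they meet at w = -4, -2.
For w in [-4, -2], t = 2*w^2 + 9*w + 13 is on the left; area = ∫[-4,-2] (-(2*w^2 + 12*w + 16)) dw = 8/3.

8/3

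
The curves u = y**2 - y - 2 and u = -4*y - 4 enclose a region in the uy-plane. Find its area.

Both boundary curves give u as a function of y, so integrate with respect to y. Setting them equal: y**2 + 3*y + 2 = 0, i.e. (y + 1)*(y + 2) = 0, so they meet at y = -2, -1.
For y in [-2, -1], u = y**2 - y - 2 is on the left; area = ∫[-2,-1] (-(y**2 + 3*y + 2)) dy = 1/6.

1/6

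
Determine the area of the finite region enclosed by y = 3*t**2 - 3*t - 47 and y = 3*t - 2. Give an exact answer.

256

Set the curves equal: 3*t**2 - 3*t - 47 = 3*t - 2, so 3*t**2 - 6*t - 45 = 0, which factors as 3*(t - 5)*(t + 3) = 0. The curves meet at t = -3, 5.
On [-3, 5], y = 3*t - 2 is on top; that piece has area ∫[-3,5] (-(3*t**2 - 6*t - 45)) dt = 256.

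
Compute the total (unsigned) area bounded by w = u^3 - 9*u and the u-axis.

81/2

The curve meets the u-axis where u^3 - 9*u = 0, i.e. u*(u - 3)*(u + 3) = 0, at u = -3, 0, 3.
On [-3, 0] the curve lies above the axis; ∫[-3,0] (u^3 - 9*u) du = 81/4, giving area 81/4.
On [0, 3] the curve lies below the axis; ∫[0,3] (u^3 - 9*u) du = -81/4, giving area 81/4.
Total area = 81/4 + 81/4 = 81/2.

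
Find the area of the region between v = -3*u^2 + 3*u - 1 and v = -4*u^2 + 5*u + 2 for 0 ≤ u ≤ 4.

34/3

The difference (-3*u^2 + 3*u - 1) - (-4*u^2 + 5*u + 2) = u^2 - 2*u - 3 changes sign at u = 3 inside [0, 4], so split the integral there.
∫[0,3] (u^2 - 2*u - 3) du = -9; the area of that piece is 9.
∫[3,4] (u^2 - 2*u - 3) du = 7/3.
Total area = 9 + 7/3 = 34/3.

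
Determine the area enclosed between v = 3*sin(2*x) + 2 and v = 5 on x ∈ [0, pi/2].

-3 + 3*pi/2

On [0, pi/2], (3*sin(2*x) + 2) - (5) = 3*sin(2*x) - 3 is ≤ 0 throughout, so the area is a single integral of |3*sin(2*x) - 3|.
∫[0,pi/2] (3*sin(2*x) - 3) dx = 3 - 3*pi/2; the area of that piece is -3 + 3*pi/2.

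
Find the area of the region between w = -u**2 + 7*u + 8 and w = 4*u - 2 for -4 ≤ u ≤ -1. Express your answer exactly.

119/6

The difference (-u**2 + 7*u + 8) - (4*u - 2) = -u**2 + 3*u + 10 changes sign at u = -2 inside [-4, -1], so split the integral there.
∫[-4,-2] (-u**2 + 3*u + 10) du = -50/3; the area of that piece is 50/3.
∫[-2,-1] (-u**2 + 3*u + 10) du = 19/6.
Total area = 50/3 + 19/6 = 119/6.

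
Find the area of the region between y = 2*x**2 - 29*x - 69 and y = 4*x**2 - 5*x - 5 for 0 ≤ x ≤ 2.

On [0, 2], (2*x**2 - 29*x - 69) - (4*x**2 - 5*x - 5) = -2*x**2 - 24*x - 64 is ≤ 0 throughout, so the area is a single integral of |-2*x**2 - 24*x - 64|.
∫[0,2] (-2*x**2 - 24*x - 64) dx = -544/3; the area of that piece is 544/3.

544/3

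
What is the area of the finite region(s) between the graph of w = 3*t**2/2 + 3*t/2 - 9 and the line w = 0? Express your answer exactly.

The curve meets the t-axis where 3*t**2/2 + 3*t/2 - 9 = 0, i.e. 3*(t - 2)*(t + 3)/2 = 0, at t = -3, 2.
On [-3, 2] the curve lies below the axis; ∫[-3,2] (3*t**2/2 + 3*t/2 - 9) dt = -125/4, giving area 125/4.

125/4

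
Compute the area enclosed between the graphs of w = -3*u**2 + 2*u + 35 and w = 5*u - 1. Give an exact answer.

343/2

Set the curves equal: -3*u**2 + 2*u + 35 = 5*u - 1, so -3*u**2 - 3*u + 36 = 0, which factors as -3*(u - 3)*(u + 4) = 0. The curves meet at u = -4, 3.
On [-4, 3], w = -3*u**2 + 2*u + 35 is on top; that piece has area ∫[-4,3] (-3*u**2 - 3*u + 36) du = 343/2.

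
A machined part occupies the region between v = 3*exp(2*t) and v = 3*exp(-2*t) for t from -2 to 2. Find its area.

-6 + 3*exp(-4) + 3*exp(4)

The difference (3*exp(2*t)) - (3*exp(-2*t)) = 3*exp(2*t) - 3*exp(-2*t) changes sign at t = 0 inside [-2, 2], so split the integral there.
∫[-2,0] (3*exp(2*t) - 3*exp(-2*t)) dt = -3*exp(4)/2 - 3*exp(-4)/2 + 3; the area of that piece is -3 + 3*exp(-4)/2 + 3*exp(4)/2.
∫[0,2] (3*exp(2*t) - 3*exp(-2*t)) dt = -3 + 3*exp(-4)/2 + 3*exp(4)/2.
Total area = (-3 + 3*exp(-4)/2 + 3*exp(4)/2) + (-3 + 3*exp(-4)/2 + 3*exp(4)/2) = -6 + 3*exp(-4) + 3*exp(4).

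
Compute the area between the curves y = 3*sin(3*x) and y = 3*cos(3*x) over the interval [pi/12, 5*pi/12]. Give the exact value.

On [pi/12, 5*pi/12], (3*sin(3*x)) - (3*cos(3*x)) = 3*sin(3*x) - 3*cos(3*x) is ≥ 0 throughout, so the area is a single integral of |3*sin(3*x) - 3*cos(3*x)|.
∫[pi/12,5*pi/12] (3*sin(3*x) - 3*cos(3*x)) dx = 2*sqrt(2).

2*sqrt(2)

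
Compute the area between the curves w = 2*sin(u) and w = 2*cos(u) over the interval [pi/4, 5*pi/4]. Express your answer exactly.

4*sqrt(2)

On [pi/4, 5*pi/4], (2*sin(u)) - (2*cos(u)) = 2*sin(u) - 2*cos(u) is ≥ 0 throughout, so the area is a single integral of |2*sin(u) - 2*cos(u)|.
∫[pi/4,5*pi/4] (2*sin(u) - 2*cos(u)) du = 4*sqrt(2).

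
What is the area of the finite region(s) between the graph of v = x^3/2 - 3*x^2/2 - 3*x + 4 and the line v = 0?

The curve meets the x-axis where x^3/2 - 3*x^2/2 - 3*x + 4 = 0, i.e. (x - 4)*(x - 1)*(x + 2)/2 = 0, at x = -2, 1, 4.
On [-2, 1] the curve lies above the axis; ∫[-2,1] (x^3/2 - 3*x^2/2 - 3*x + 4) dx = 81/8, giving area 81/8.
On [1, 4] the curve lies below the axis; ∫[1,4] (x^3/2 - 3*x^2/2 - 3*x + 4) dx = -81/8, giving area 81/8.
Total area = 81/8 + 81/8 = 81/4.

81/4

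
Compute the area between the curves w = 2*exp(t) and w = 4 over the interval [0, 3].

The difference (2*exp(t)) - (4) = 2*exp(t) - 4 changes sign at t = log(2) inside [0, 3], so split the integral there.
∫[0,log(2)] (2*exp(t) - 4) dt = 2 - log(16); the area of that piece is -2 + log(16).
∫[log(2),3] (2*exp(t) - 4) dt = -16 + 4*log(2) + 2*exp(3).
Total area = (-2 + log(16)) + (-16 + 4*log(2) + 2*exp(3)) = -18 + 8*log(2) + 2*exp(3).

-18 + 8*log(2) + 2*exp(3)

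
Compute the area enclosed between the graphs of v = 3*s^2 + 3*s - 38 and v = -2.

Set the curves equal: 3*s^2 + 3*s - 38 = -2, so 3*s^2 + 3*s - 36 = 0, which factors as 3*(s - 3)*(s + 4) = 0. The curves meet at s = -4, 3.
On [-4, 3], v = -2 is on top; that piece has area ∫[-4,3] (-(3*s^2 + 3*s - 36)) ds = 343/2.

343/2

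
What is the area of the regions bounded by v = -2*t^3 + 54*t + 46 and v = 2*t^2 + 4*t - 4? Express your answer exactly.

Set the curves equal: -2*t^3 + 54*t + 46 = 2*t^2 + 4*t - 4, so -2*t^3 - 2*t^2 + 50*t + 50 = 0, which factors as -2*(t - 5)*(t + 1)*(t + 5) = 0. The curves meet at t = -5, -1, 5.
On [-5, -1], v = 2*t^2 + 4*t - 4 is on top; that piece has area ∫[-5,-1] (-(-2*t^3 - 2*t^2 + 50*t + 50)) dt = 512/3.
On [-1, 5], v = -2*t^3 + 54*t + 46 is on top; that piece has area ∫[-1,5] (-2*t^3 - 2*t^2 + 50*t + 50) dt = 504.
Total enclosed area = 512/3 + 504 = 2024/3.

2024/3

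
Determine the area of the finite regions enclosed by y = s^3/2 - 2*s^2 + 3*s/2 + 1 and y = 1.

Set the curves equal: s^3/2 - 2*s^2 + 3*s/2 + 1 = 1, so s^3/2 - 2*s^2 + 3*s/2 = 0, which factors as s*(s - 3)*(s - 1)/2 = 0. The curves meet at s = 0, 1, 3.
On [0, 1], y = s^3/2 - 2*s^2 + 3*s/2 + 1 is on top; that piece has area ∫[0,1] (s^3/2 - 2*s^2 + 3*s/2) ds = 5/24.
On [1, 3], y = 1 is on top; that piece has area ∫[1,3] (-(s^3/2 - 2*s^2 + 3*s/2)) ds = 4/3.
Total enclosed area = 5/24 + 4/3 = 37/24.

37/24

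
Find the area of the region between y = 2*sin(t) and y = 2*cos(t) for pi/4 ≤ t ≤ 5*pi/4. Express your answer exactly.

On [pi/4, 5*pi/4], (2*sin(t)) - (2*cos(t)) = 2*sin(t) - 2*cos(t) is ≥ 0 throughout, so the area is a single integral of |2*sin(t) - 2*cos(t)|.
∫[pi/4,5*pi/4] (2*sin(t) - 2*cos(t)) dt = 4*sqrt(2).

4*sqrt(2)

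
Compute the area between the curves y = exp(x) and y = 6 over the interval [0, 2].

-23 + exp(2) + 12*log(6)

The difference (exp(x)) - (6) = exp(x) - 6 changes sign at x = log(6) inside [0, 2], so split the integral there.
∫[0,log(6)] (exp(x) - 6) dx = 5 - log(46656); the area of that piece is -5 + log(46656).
∫[log(6),2] (exp(x) - 6) dx = -18 + exp(2) + 6*log(6).
Total area = (-5 + log(46656)) + (-18 + exp(2) + 6*log(6)) = -23 + exp(2) + 12*log(6).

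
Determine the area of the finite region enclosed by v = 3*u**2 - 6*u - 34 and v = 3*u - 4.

343/2

Set the curves equal: 3*u**2 - 6*u - 34 = 3*u - 4, so 3*u**2 - 9*u - 30 = 0, which factors as 3*(u - 5)*(u + 2) = 0. The curves meet at u = -2, 5.
On [-2, 5], v = 3*u - 4 is on top; that piece has area ∫[-2,5] (-(3*u**2 - 9*u - 30)) du = 343/2.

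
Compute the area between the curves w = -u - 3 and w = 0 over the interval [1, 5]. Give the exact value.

On [1, 5], (-u - 3) - (0) = -u - 3 is ≤ 0 throughout, so the area is a single integral of |-u - 3|.
∫[1,5] (-u - 3) du = -24; the area of that piece is 24.

24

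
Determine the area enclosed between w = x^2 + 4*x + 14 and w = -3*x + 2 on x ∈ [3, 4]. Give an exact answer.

293/6

On [3, 4], (x^2 + 4*x + 14) - (-3*x + 2) = x^2 + 7*x + 12 is ≥ 0 throughout, so the area is a single integral of |x^2 + 7*x + 12|.
∫[3,4] (x^2 + 7*x + 12) dx = 293/6.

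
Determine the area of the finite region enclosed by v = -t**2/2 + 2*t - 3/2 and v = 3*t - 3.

16/3

Set the curves equal: -t**2/2 + 2*t - 3/2 = 3*t - 3, so -t**2/2 - t + 3/2 = 0, which factors as -(t - 1)*(t + 3)/2 = 0. The curves meet at t = -3, 1.
On [-3, 1], v = -t**2/2 + 2*t - 3/2 is on top; that piece has area ∫[-3,1] (-t**2/2 - t + 3/2) dt = 16/3.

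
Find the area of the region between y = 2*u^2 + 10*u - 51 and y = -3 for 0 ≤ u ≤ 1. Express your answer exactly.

On [0, 1], (2*u^2 + 10*u - 51) - (-3) = 2*u^2 + 10*u - 48 is ≤ 0 throughout, so the area is a single integral of |2*u^2 + 10*u - 48|.
∫[0,1] (2*u^2 + 10*u - 48) du = -127/3; the area of that piece is 127/3.

127/3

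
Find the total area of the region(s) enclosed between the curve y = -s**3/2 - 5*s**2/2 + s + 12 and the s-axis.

The curve meets the s-axis where -s**3/2 - 5*s**2/2 + s + 12 = 0, i.e. -(s - 2)*(s + 3)*(s + 4)/2 = 0, at s = -4, -3, 2.
On [-4, -3] the curve lies below the axis; ∫[-4,-3] (-s**3/2 - 5*s**2/2 + s + 12) ds = -11/24, giving area 11/24.
On [-3, 2] the curve lies above the axis; ∫[-3,2] (-s**3/2 - 5*s**2/2 + s + 12) ds = 875/24, giving area 875/24.
Total area = 11/24 + 875/24 = 443/12.

443/12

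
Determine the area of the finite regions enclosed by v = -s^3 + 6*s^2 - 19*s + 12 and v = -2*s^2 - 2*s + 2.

71/6

Set the curves equal: -s^3 + 6*s^2 - 19*s + 12 = -2*s^2 - 2*s + 2, so -s^3 + 8*s^2 - 17*s + 10 = 0, which factors as -(s - 5)*(s - 2)*(s - 1) = 0. The curves meet at s = 1, 2, 5.
On [1, 2], v = -2*s^2 - 2*s + 2 is on top; that piece has area ∫[1,2] (-(-s^3 + 8*s^2 - 17*s + 10)) ds = 7/12.
On [2, 5], v = -s^3 + 6*s^2 - 19*s + 12 is on top; that piece has area ∫[2,5] (-s^3 + 8*s^2 - 17*s + 10) ds = 45/4.
Total enclosed area = 7/12 + 45/4 = 71/6.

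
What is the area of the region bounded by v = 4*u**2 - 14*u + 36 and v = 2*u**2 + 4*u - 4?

Set the curves equal: 4*u**2 - 14*u + 36 = 2*u**2 + 4*u - 4, so 2*u**2 - 18*u + 40 = 0, which factors as 2*(u - 5)*(u - 4) = 0. The curves meet at u = 4, 5.
On [4, 5], v = 2*u**2 + 4*u - 4 is on top; that piece has area ∫[4,5] (-(2*u**2 - 18*u + 40)) du = 1/3.

1/3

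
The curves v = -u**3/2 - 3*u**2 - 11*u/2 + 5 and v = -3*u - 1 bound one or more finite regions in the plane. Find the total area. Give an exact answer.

131/8

Set the curves equal: -u**3/2 - 3*u**2 - 11*u/2 + 5 = -3*u - 1, so -u**3/2 - 3*u**2 - 5*u/2 + 6 = 0, which factors as -(u - 1)*(u + 3)*(u + 4)/2 = 0. The curves meet at u = -4, -3, 1.
On [-4, -3], v = -3*u - 1 is on top; that piece has area ∫[-4,-3] (-(-u**3/2 - 3*u**2 - 5*u/2 + 6)) du = 3/8.
On [-3, 1], v = -u**3/2 - 3*u**2 - 11*u/2 + 5 is on top; that piece has area ∫[-3,1] (-u**3/2 - 3*u**2 - 5*u/2 + 6) du = 16.
Total enclosed area = 3/8 + 16 = 131/8.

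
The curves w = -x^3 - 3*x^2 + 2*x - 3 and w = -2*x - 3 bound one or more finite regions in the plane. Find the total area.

131/4

Set the curves equal: -x^3 - 3*x^2 + 2*x - 3 = -2*x - 3, so -x^3 - 3*x^2 + 4*x = 0, which factors as -x*(x - 1)*(x + 4) = 0. The curves meet at x = -4, 0, 1.
On [-4, 0], w = -2*x - 3 is on top; that piece has area ∫[-4,0] (-(-x^3 - 3*x^2 + 4*x)) dx = 32.
On [0, 1], w = -x^3 - 3*x^2 + 2*x - 3 is on top; that piece has area ∫[0,1] (-x^3 - 3*x^2 + 4*x) dx = 3/4.
Total enclosed area = 32 + 3/4 = 131/4.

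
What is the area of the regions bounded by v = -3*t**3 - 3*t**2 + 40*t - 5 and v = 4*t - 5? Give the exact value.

Set the curves equal: -3*t**3 - 3*t**2 + 40*t - 5 = 4*t - 5, so -3*t**3 - 3*t**2 + 36*t = 0, which factors as -3*t*(t - 3)*(t + 4) = 0. The curves meet at t = -4, 0, 3.
On [-4, 0], v = 4*t - 5 is on top; that piece has area ∫[-4,0] (-(-3*t**3 - 3*t**2 + 36*t)) dt = 160.
On [0, 3], v = -3*t**3 - 3*t**2 + 40*t - 5 is on top; that piece has area ∫[0,3] (-3*t**3 - 3*t**2 + 36*t) dt = 297/4.
Total enclosed area = 160 + 297/4 = 937/4.

937/4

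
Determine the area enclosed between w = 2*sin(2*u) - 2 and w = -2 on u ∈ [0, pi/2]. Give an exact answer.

2

On [0, pi/2], (2*sin(2*u) - 2) - (-2) = 2*sin(2*u) is ≥ 0 throughout, so the area is a single integral of |2*sin(2*u)|.
∫[0,pi/2] (2*sin(2*u)) du = 2.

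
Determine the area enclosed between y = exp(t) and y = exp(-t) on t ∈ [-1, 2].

-4 + exp(-2) + exp(-1) + exp(1) + exp(2)

The difference (exp(t)) - (exp(-t)) = exp(t) - exp(-t) changes sign at t = 0 inside [-1, 2], so split the integral there.
∫[-1,0] (exp(t) - exp(-t)) dt = -exp(1) - exp(-1) + 2; the area of that piece is -2 + exp(-1) + exp(1).
∫[0,2] (exp(t) - exp(-t)) dt = -2 + exp(-2) + exp(2).
Total area = (-2 + exp(-1) + exp(1)) + (-2 + exp(-2) + exp(2)) = -4 + exp(-2) + exp(-1) + exp(1) + exp(2).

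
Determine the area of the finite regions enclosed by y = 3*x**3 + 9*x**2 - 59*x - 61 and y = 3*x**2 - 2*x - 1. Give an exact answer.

Set the curves equal: 3*x**3 + 9*x**2 - 59*x - 61 = 3*x**2 - 2*x - 1, so 3*x**3 + 6*x**2 - 57*x - 60 = 0, which factors as 3*(x - 4)*(x + 1)*(x + 5) = 0. The curves meet at x = -5, -1, 4.
On [-5, -1], y = 3*x**3 + 9*x**2 - 59*x - 61 is on top; that piece has area ∫[-5,-1] (3*x**3 + 6*x**2 - 57*x - 60) dx = 224.
On [-1, 4], y = 3*x**2 - 2*x - 1 is on top; that piece has area ∫[-1,4] (-(3*x**3 + 6*x**2 - 57*x - 60)) dx = 1625/4.
Total enclosed area = 224 + 1625/4 = 2521/4.

2521/4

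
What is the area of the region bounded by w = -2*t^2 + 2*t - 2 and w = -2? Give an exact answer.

1/3

Set the curves equal: -2*t^2 + 2*t - 2 = -2, so -2*t^2 + 2*t = 0, which factors as -2*t*(t - 1) = 0. The curves meet at t = 0, 1.
On [0, 1], w = -2*t^2 + 2*t - 2 is on top; that piece has area ∫[0,1] (-2*t^2 + 2*t) dt = 1/3.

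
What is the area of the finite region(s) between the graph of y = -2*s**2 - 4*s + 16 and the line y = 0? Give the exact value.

72

The curve meets the s-axis where -2*s**2 - 4*s + 16 = 0, i.e. -2*(s - 2)*(s + 4) = 0, at s = -4, 2.
On [-4, 2] the curve lies above the axis; ∫[-4,2] (-2*s**2 - 4*s + 16) ds = 72, giving area 72.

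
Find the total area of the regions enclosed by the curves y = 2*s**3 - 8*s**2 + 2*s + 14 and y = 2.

Set the curves equal: 2*s**3 - 8*s**2 + 2*s + 14 = 2, so 2*s**3 - 8*s**2 + 2*s + 12 = 0, which factors as 2*(s - 3)*(s - 2)*(s + 1) = 0. The curves meet at s = -1, 2, 3.
On [-1, 2], y = 2*s**3 - 8*s**2 + 2*s + 14 is on top; that piece has area ∫[-1,2] (2*s**3 - 8*s**2 + 2*s + 12) ds = 45/2.
On [2, 3], y = 2 is on top; that piece has area ∫[2,3] (-(2*s**3 - 8*s**2 + 2*s + 12)) ds = 7/6.
Total enclosed area = 45/2 + 7/6 = 71/3.

71/3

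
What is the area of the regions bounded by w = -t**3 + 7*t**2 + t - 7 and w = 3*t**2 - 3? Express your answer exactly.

253/12

Set the curves equal: -t**3 + 7*t**2 + t - 7 = 3*t**2 - 3, so -t**3 + 4*t**2 + t - 4 = 0, which factors as -(t - 4)*(t - 1)*(t + 1) = 0. The curves meet at t = -1, 1, 4.
On [-1, 1], w = 3*t**2 - 3 is on top; that piece has area ∫[-1,1] (-(-t**3 + 4*t**2 + t - 4)) dt = 16/3.
On [1, 4], w = -t**3 + 7*t**2 + t - 7 is on top; that piece has area ∫[1,4] (-t**3 + 4*t**2 + t - 4) dt = 63/4.
Total enclosed area = 16/3 + 63/4 = 253/12.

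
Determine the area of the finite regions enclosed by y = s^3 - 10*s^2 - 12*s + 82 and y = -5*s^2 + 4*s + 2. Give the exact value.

5137/12

Set the curves equal: s^3 - 10*s^2 - 12*s + 82 = -5*s^2 + 4*s + 2, so s^3 - 5*s^2 - 16*s + 80 = 0, which factors as (s - 5)*(s - 4)*(s + 4) = 0. The curves meet at s = -4, 4, 5.
On [-4, 4], y = s^3 - 10*s^2 - 12*s + 82 is on top; that piece has area ∫[-4,4] (s^3 - 5*s^2 - 16*s + 80) ds = 1280/3.
On [4, 5], y = -5*s^2 + 4*s + 2 is on top; that piece has area ∫[4,5] (-(s^3 - 5*s^2 - 16*s + 80)) ds = 17/12.
Total enclosed area = 1280/3 + 17/12 = 5137/12.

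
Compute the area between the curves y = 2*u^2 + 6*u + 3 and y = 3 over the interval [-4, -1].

The difference (2*u^2 + 6*u + 3) - (3) = 2*u^2 + 6*u changes sign at u = -3 inside [-4, -1], so split the integral there.
∫[-4,-3] (2*u^2 + 6*u) du = 11/3.
∫[-3,-1] (2*u^2 + 6*u) du = -20/3; the area of that piece is 20/3.
Total area = 11/3 + 20/3 = 31/3.

31/3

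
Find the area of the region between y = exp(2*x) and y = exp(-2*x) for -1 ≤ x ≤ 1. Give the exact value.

-2 + exp(-2) + exp(2)

The difference (exp(2*x)) - (exp(-2*x)) = exp(2*x) - exp(-2*x) changes sign at x = 0 inside [-1, 1], so split the integral there.
∫[-1,0] (exp(2*x) - exp(-2*x)) dx = -exp(2)/2 - exp(-2)/2 + 1; the area of that piece is -1 + exp(-2)/2 + exp(2)/2.
∫[0,1] (exp(2*x) - exp(-2*x)) dx = -1 + exp(-2)/2 + exp(2)/2.
Total area = (-1 + exp(-2)/2 + exp(2)/2) + (-1 + exp(-2)/2 + exp(2)/2) = -2 + exp(-2) + exp(2).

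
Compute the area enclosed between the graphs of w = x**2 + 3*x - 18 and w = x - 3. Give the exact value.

256/3

Set the curves equal: x**2 + 3*x - 18 = x - 3, so x**2 + 2*x - 15 = 0, which factors as (x - 3)*(x + 5) = 0. The curves meet at x = -5, 3.
On [-5, 3], w = x - 3 is on top; that piece has area ∫[-5,3] (-(x**2 + 2*x - 15)) dx = 256/3.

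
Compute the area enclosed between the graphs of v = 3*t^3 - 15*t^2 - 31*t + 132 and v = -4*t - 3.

Set the curves equal: 3*t^3 - 15*t^2 - 31*t + 132 = -4*t - 3, so 3*t^3 - 15*t^2 - 27*t + 135 = 0, which factors as 3*(t - 5)*(t - 3)*(t + 3) = 0. The curves meet at t = -3, 3, 5.
On [-3, 3], v = 3*t^3 - 15*t^2 - 31*t + 132 is on top; that piece has area ∫[-3,3] (3*t^3 - 15*t^2 - 27*t + 135) dt = 540.
On [3, 5], v = -4*t - 3 is on top; that piece has area ∫[3,5] (-(3*t^3 - 15*t^2 - 27*t + 135)) dt = 28.
Total enclosed area = 540 + 28 = 568.

568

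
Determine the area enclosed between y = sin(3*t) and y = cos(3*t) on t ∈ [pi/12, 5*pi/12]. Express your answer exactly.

2*sqrt(2)/3

On [pi/12, 5*pi/12], (sin(3*t)) - (cos(3*t)) = sin(3*t) - cos(3*t) is ≥ 0 throughout, so the area is a single integral of |sin(3*t) - cos(3*t)|.
∫[pi/12,5*pi/12] (sin(3*t) - cos(3*t)) dt = 2*sqrt(2)/3.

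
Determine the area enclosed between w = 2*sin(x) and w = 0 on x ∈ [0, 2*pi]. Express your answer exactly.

The difference (2*sin(x)) - (0) = 2*sin(x) changes sign at x = pi inside [0, 2*pi], so split the integral there.
∫[0,pi] (2*sin(x)) dx = 4.
∫[pi,2*pi] (2*sin(x)) dx = -4; the area of that piece is 4.
Total area = 4 + 4 = 8.

8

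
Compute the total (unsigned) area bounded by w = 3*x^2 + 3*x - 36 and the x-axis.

343/2

The curve meets the x-axis where 3*x^2 + 3*x - 36 = 0, i.e. 3*(x - 3)*(x + 4) = 0, at x = -4, 3.
On [-4, 3] the curve lies below the axis; ∫[-4,3] (3*x^2 + 3*x - 36) dx = -343/2, giving area 343/2.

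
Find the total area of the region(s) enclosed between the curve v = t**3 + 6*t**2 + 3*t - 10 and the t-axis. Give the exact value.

81/2

The curve meets the t-axis where t**3 + 6*t**2 + 3*t - 10 = 0, i.e. (t - 1)*(t + 2)*(t + 5) = 0, at t = -5, -2, 1.
On [-5, -2] the curve lies above the axis; ∫[-5,-2] (t**3 + 6*t**2 + 3*t - 10) dt = 81/4, giving area 81/4.
On [-2, 1] the curve lies below the axis; ∫[-2,1] (t**3 + 6*t**2 + 3*t - 10) dt = -81/4, giving area 81/4.
Total area = 81/4 + 81/4 = 81/2.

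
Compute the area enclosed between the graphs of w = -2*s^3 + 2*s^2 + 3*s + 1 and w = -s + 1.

37/6

Set the curves equal: -2*s^3 + 2*s^2 + 3*s + 1 = -s + 1, so -2*s^3 + 2*s^2 + 4*s = 0, which factors as -2*s*(s - 2)*(s + 1) = 0. The curves meet at s = -1, 0, 2.
On [-1, 0], w = -s + 1 is on top; that piece has area ∫[-1,0] (-(-2*s^3 + 2*s^2 + 4*s)) ds = 5/6.
On [0, 2], w = -2*s^3 + 2*s^2 + 3*s + 1 is on top; that piece has area ∫[0,2] (-2*s^3 + 2*s^2 + 4*s) ds = 16/3.
Total enclosed area = 5/6 + 16/3 = 37/6.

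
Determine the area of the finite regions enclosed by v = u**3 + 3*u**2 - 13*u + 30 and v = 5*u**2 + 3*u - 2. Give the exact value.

568/3

Set the curves equal: u**3 + 3*u**2 - 13*u + 30 = 5*u**2 + 3*u - 2, so u**3 - 2*u**2 - 16*u + 32 = 0, which factors as (u - 4)*(u - 2)*(u + 4) = 0. The curves meet at u = -4, 2, 4.
On [-4, 2], v = u**3 + 3*u**2 - 13*u + 30 is on top; that piece has area ∫[-4,2] (u**3 - 2*u**2 - 16*u + 32) du = 180.
On [2, 4], v = 5*u**2 + 3*u - 2 is on top; that piece has area ∫[2,4] (-(u**3 - 2*u**2 - 16*u + 32)) du = 28/3.
Total enclosed area = 180 + 28/3 = 568/3.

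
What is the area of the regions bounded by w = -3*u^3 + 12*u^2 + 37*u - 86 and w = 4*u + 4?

Set the curves equal: -3*u^3 + 12*u^2 + 37*u - 86 = 4*u + 4, so -3*u^3 + 12*u^2 + 33*u - 90 = 0, which factors as -3*(u - 5)*(u - 2)*(u + 3) = 0. The curves meet at u = -3, 2, 5.
On [-3, 2], w = 4*u + 4 is on top; that piece has area ∫[-3,2] (-(-3*u^3 + 12*u^2 + 33*u - 90)) du = 1375/4.
On [2, 5], w = -3*u^3 + 12*u^2 + 37*u - 86 is on top; that piece has area ∫[2,5] (-3*u^3 + 12*u^2 + 33*u - 90) du = 351/4.
Total enclosed area = 1375/4 + 351/4 = 863/2.

863/2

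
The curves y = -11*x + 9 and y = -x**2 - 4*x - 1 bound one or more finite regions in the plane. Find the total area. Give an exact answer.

9/2

Set the curves equal: -11*x + 9 = -x**2 - 4*x - 1, so x**2 - 7*x + 10 = 0, which factors as (x - 5)*(x - 2) = 0. The curves meet at x = 2, 5.
On [2, 5], y = -x**2 - 4*x - 1 is on top; that piece has area ∫[2,5] (-(x**2 - 7*x + 10)) dx = 9/2.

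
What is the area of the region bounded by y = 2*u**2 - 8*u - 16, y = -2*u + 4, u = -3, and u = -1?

The difference (2*u**2 - 8*u - 16) - (-2*u + 4) = 2*u**2 - 6*u - 20 changes sign at u = -2 inside [-3, -1], so split the integral there.
∫[-3,-2] (2*u**2 - 6*u - 20) du = 23/3.
∫[-2,-1] (2*u**2 - 6*u - 20) du = -19/3; the area of that piece is 19/3.
Total area = 23/3 + 19/3 = 14.

14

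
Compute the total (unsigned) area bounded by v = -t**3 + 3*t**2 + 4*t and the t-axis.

The curve meets the t-axis where -t**3 + 3*t**2 + 4*t = 0, i.e. -t*(t - 4)*(t + 1) = 0, at t = -1, 0, 4.
On [-1, 0] the curve lies below the axis; ∫[-1,0] (-t**3 + 3*t**2 + 4*t) dt = -3/4, giving area 3/4.
On [0, 4] the curve lies above the axis; ∫[0,4] (-t**3 + 3*t**2 + 4*t) dt = 32, giving area 32.
Total area = 3/4 + 32 = 131/4.

131/4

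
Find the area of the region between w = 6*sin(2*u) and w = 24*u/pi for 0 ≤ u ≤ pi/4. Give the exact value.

3 - 3*pi/4

On [0, pi/4], (6*sin(2*u)) - (24*u/pi) = -24*u/pi + 6*sin(2*u) is ≥ 0 throughout, so the area is a single integral of |-24*u/pi + 6*sin(2*u)|.
∫[0,pi/4] (-24*u/pi + 6*sin(2*u)) du = 3 - 3*pi/4.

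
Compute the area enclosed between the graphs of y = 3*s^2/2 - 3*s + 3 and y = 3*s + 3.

Set the curves equal: 3*s^2/2 - 3*s + 3 = 3*s + 3, so 3*s^2/2 - 6*s = 0, which factors as 3*s*(s - 4)/2 = 0. The curves meet at s = 0, 4.
On [0, 4], y = 3*s + 3 is on top; that piece has area ∫[0,4] (-(3*s^2/2 - 6*s)) ds = 16.

16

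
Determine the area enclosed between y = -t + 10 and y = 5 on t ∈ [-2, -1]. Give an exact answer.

On [-2, -1], (-t + 10) - (5) = -t + 5 is ≥ 0 throughout, so the area is a single integral of |-t + 5|.
∫[-2,-1] (-t + 5) dt = 13/2.

13/2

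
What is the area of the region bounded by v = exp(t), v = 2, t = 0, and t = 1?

-5 + exp(1) + 4*log(2)

The difference (exp(t)) - (2) = exp(t) - 2 changes sign at t = log(2) inside [0, 1], so split the integral there.
∫[0,log(2)] (exp(t) - 2) dt = 1 - log(4); the area of that piece is -1 + log(4).
∫[log(2),1] (exp(t) - 2) dt = -4 + 2*log(2) + exp(1).
Total area = (-1 + log(4)) + (-4 + 2*log(2) + exp(1)) = -5 + exp(1) + 4*log(2).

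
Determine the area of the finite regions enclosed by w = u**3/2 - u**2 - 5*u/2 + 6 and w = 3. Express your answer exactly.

Set the curves equal: u**3/2 - u**2 - 5*u/2 + 6 = 3, so u**3/2 - u**2 - 5*u/2 + 3 = 0, which factors as (u - 3)*(u - 1)*(u + 2)/2 = 0. The curves meet at u = -2, 1, 3.
On [-2, 1], w = u**3/2 - u**2 - 5*u/2 + 6 is on top; that piece has area ∫[-2,1] (u**3/2 - u**2 - 5*u/2 + 3) du = 63/8.
On [1, 3], w = 3 is on top; that piece has area ∫[1,3] (-(u**3/2 - u**2 - 5*u/2 + 3)) du = 8/3.
Total enclosed area = 63/8 + 8/3 = 253/24.

253/24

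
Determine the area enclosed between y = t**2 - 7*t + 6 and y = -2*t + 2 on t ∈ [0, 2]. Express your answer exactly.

The difference (t**2 - 7*t + 6) - (-2*t + 2) = t**2 - 5*t + 4 changes sign at t = 1 inside [0, 2], so split the integral there.
∫[0,1] (t**2 - 5*t + 4) dt = 11/6.
∫[1,2] (t**2 - 5*t + 4) dt = -7/6; the area of that piece is 7/6.
Total area = 11/6 + 7/6 = 3.

3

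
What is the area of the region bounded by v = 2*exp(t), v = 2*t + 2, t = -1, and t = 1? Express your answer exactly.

-4 - 2*exp(-1) + 2*exp(1)

On [-1, 1], (2*exp(t)) - (2*t + 2) = -2*t + 2*exp(t) - 2 is ≥ 0 throughout, so the area is a single integral of |-2*t + 2*exp(t) - 2|.
∫[-1,1] (-2*t + 2*exp(t) - 2) dt = -4 - 2*exp(-1) + 2*exp(1).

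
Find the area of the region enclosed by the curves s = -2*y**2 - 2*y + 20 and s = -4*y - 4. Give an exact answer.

343/3

Both boundary curves give s as a function of y, so integrate with respect to y. Setting them equal: -2*y**2 + 2*y + 24 = 0, i.e. -2*(y - 4)*(y + 3) = 0, so they meet at y = -3, 4.
For y in [-3, 4], s = -2*y**2 - 2*y + 20 is on the right; area = ∫[-3,4] (-2*y**2 + 2*y + 24) dy = 343/3.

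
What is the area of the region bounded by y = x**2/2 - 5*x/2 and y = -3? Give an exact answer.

1/12

Set the curves equal: x**2/2 - 5*x/2 = -3, so x**2/2 - 5*x/2 + 3 = 0, which factors as (x - 3)*(x - 2)/2 = 0. The curves meet at x = 2, 3.
On [2, 3], y = -3 is on top; that piece has area ∫[2,3] (-(x**2/2 - 5*x/2 + 3)) dx = 1/12.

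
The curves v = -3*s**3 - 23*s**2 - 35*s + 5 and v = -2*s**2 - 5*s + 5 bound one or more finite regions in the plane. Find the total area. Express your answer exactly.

Set the curves equal: -3*s**3 - 23*s**2 - 35*s + 5 = -2*s**2 - 5*s + 5, so -3*s**3 - 21*s**2 - 30*s = 0, which factors as -3*s*(s + 2)*(s + 5) = 0. The curves meet at s = -5, -2, 0.
On [-5, -2], v = -2*s**2 - 5*s + 5 is on top; that piece has area ∫[-5,-2] (-(-3*s**3 - 21*s**2 - 30*s)) ds = 189/4.
On [-2, 0], v = -3*s**3 - 23*s**2 - 35*s + 5 is on top; that piece has area ∫[-2,0] (-3*s**3 - 21*s**2 - 30*s) ds = 16.
Total enclosed area = 189/4 + 16 = 253/4.

253/4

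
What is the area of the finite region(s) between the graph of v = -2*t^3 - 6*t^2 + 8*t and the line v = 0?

131/2

The curve meets the t-axis where -2*t^3 - 6*t^2 + 8*t = 0, i.e. -2*t*(t - 1)*(t + 4) = 0, at t = -4, 0, 1.
On [-4, 0] the curve lies below the axis; ∫[-4,0] (-2*t^3 - 6*t^2 + 8*t) dt = -64, giving area 64.
On [0, 1] the curve lies above the axis; ∫[0,1] (-2*t^3 - 6*t^2 + 8*t) dt = 3/2, giving area 3/2.
Total area = 64 + 3/2 = 131/2.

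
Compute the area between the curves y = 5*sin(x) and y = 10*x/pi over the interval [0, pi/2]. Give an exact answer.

5 - 5*pi/4

On [0, pi/2], (5*sin(x)) - (10*x/pi) = -10*x/pi + 5*sin(x) is ≥ 0 throughout, so the area is a single integral of |-10*x/pi + 5*sin(x)|.
∫[0,pi/2] (-10*x/pi + 5*sin(x)) dx = 5 - 5*pi/4.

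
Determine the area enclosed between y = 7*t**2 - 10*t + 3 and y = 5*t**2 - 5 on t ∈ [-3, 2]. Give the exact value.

93

The difference (7*t**2 - 10*t + 3) - (5*t**2 - 5) = 2*t**2 - 10*t + 8 changes sign at t = 1 inside [-3, 2], so split the integral there.
∫[-3,1] (2*t**2 - 10*t + 8) dt = 272/3.
∫[1,2] (2*t**2 - 10*t + 8) dt = -7/3; the area of that piece is 7/3.
Total area = 272/3 + 7/3 = 93.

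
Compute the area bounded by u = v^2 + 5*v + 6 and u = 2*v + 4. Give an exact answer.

1/6

Both boundary curves give u as a function of v, so integrate with respect to v. Setting them equal: v^2 + 3*v + 2 = 0, i.e. (v + 1)*(v + 2) = 0, so they meet at v = -2, -1.
For v in [-2, -1], u = v^2 + 5*v + 6 is on the left; area = ∫[-2,-1] (-(v^2 + 3*v + 2)) dv = 1/6.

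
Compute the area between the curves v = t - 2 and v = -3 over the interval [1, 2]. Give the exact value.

5/2

On [1, 2], (t - 2) - (-3) = t + 1 is ≥ 0 throughout, so the area is a single integral of |t + 1|.
∫[1,2] (t + 1) dt = 5/2.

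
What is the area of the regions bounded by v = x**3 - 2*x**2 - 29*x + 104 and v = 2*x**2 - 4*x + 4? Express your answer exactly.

4019/6

Set the curves equal: x**3 - 2*x**2 - 29*x + 104 = 2*x**2 - 4*x + 4, so x**3 - 4*x**2 - 25*x + 100 = 0, which factors as (x - 5)*(x - 4)*(x + 5) = 0. The curves meet at x = -5, 4, 5.
On [-5, 4], v = x**3 - 2*x**2 - 29*x + 104 is on top; that piece has area ∫[-5,4] (x**3 - 4*x**2 - 25*x + 100) dx = 2673/4.
On [4, 5], v = 2*x**2 - 4*x + 4 is on top; that piece has area ∫[4,5] (-(x**3 - 4*x**2 - 25*x + 100)) dx = 19/12.
Total enclosed area = 2673/4 + 19/12 = 4019/6.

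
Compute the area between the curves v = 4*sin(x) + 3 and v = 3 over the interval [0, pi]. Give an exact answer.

8

On [0, pi], (4*sin(x) + 3) - (3) = 4*sin(x) is ≥ 0 throughout, so the area is a single integral of |4*sin(x)|.
∫[0,pi] (4*sin(x)) dx = 8.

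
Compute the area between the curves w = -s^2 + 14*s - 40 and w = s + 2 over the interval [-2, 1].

297/2

On [-2, 1], (-s^2 + 14*s - 40) - (s + 2) = -s^2 + 13*s - 42 is ≤ 0 throughout, so the area is a single integral of |-s^2 + 13*s - 42|.
∫[-2,1] (-s^2 + 13*s - 42) ds = -297/2; the area of that piece is 297/2.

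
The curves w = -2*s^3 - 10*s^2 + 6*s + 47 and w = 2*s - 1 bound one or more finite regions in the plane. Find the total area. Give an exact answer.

443/3

Set the curves equal: -2*s^3 - 10*s^2 + 6*s + 47 = 2*s - 1, so -2*s^3 - 10*s^2 + 4*s + 48 = 0, which factors as -2*(s - 2)*(s + 3)*(s + 4) = 0. The curves meet at s = -4, -3, 2.
On [-4, -3], w = 2*s - 1 is on top; that piece has area ∫[-4,-3] (-(-2*s^3 - 10*s^2 + 4*s + 48)) ds = 11/6.
On [-3, 2], w = -2*s^3 - 10*s^2 + 6*s + 47 is on top; that piece has area ∫[-3,2] (-2*s^3 - 10*s^2 + 4*s + 48) ds = 875/6.
Total enclosed area = 11/6 + 875/6 = 443/3.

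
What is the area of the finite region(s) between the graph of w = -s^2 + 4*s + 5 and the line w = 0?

The curve meets the s-axis where -s^2 + 4*s + 5 = 0, i.e. -(s - 5)*(s + 1) = 0, at s = -1, 5.
On [-1, 5] the curve lies above the axis; ∫[-1,5] (-s^2 + 4*s + 5) ds = 36, giving area 36.

36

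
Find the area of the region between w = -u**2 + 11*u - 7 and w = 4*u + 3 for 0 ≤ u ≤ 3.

59/6

The difference (-u**2 + 11*u - 7) - (4*u + 3) = -u**2 + 7*u - 10 changes sign at u = 2 inside [0, 3], so split the integral there.
∫[0,2] (-u**2 + 7*u - 10) du = -26/3; the area of that piece is 26/3.
∫[2,3] (-u**2 + 7*u - 10) du = 7/6.
Total area = 26/3 + 7/6 = 59/6.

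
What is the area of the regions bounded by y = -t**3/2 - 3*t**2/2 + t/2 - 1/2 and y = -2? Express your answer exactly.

Set the curves equal: -t**3/2 - 3*t**2/2 + t/2 - 1/2 = -2, so -t**3/2 - 3*t**2/2 + t/2 + 3/2 = 0, which factors as -(t - 1)*(t + 1)*(t + 3)/2 = 0. The curves meet at t = -3, -1, 1.
On [-3, -1], y = -2 is on top; that piece has area ∫[-3,-1] (-(-t**3/2 - 3*t**2/2 + t/2 + 3/2)) dt = 2.
On [-1, 1], y = -t**3/2 - 3*t**2/2 + t/2 - 1/2 is on top; that piece has area ∫[-1,1] (-t**3/2 - 3*t**2/2 + t/2 + 3/2) dt = 2.
Total enclosed area = 2 + 2 = 4.

4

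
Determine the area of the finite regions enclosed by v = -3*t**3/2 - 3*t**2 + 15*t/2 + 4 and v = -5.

253/8

Set the curves equal: -3*t**3/2 - 3*t**2 + 15*t/2 + 4 = -5, so -3*t**3/2 - 3*t**2 + 15*t/2 + 9 = 0, which factors as -3*(t - 2)*(t + 1)*(t + 3)/2 = 0. The curves meet at t = -3, -1, 2.
On [-3, -1], v = -5 is on top; that piece has area ∫[-3,-1] (-(-3*t**3/2 - 3*t**2 + 15*t/2 + 9)) dt = 8.
On [-1, 2], v = -3*t**3/2 - 3*t**2 + 15*t/2 + 4 is on top; that piece has area ∫[-1,2] (-3*t**3/2 - 3*t**2 + 15*t/2 + 9) dt = 189/8.
Total enclosed area = 8 + 189/8 = 253/8.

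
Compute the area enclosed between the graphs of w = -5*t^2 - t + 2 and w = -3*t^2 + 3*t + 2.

8/3

Set the curves equal: -5*t^2 - t + 2 = -3*t^2 + 3*t + 2, so -2*t^2 - 4*t = 0, which factors as -2*t*(t + 2) = 0. The curves meet at t = -2, 0.
On [-2, 0], w = -5*t^2 - t + 2 is on top; that piece has area ∫[-2,0] (-2*t^2 - 4*t) dt = 8/3.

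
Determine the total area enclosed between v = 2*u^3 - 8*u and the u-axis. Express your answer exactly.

16

The curve meets the u-axis where 2*u^3 - 8*u = 0, i.e. 2*u*(u - 2)*(u + 2) = 0, at u = -2, 0, 2.
On [-2, 0] the curve lies above the axis; ∫[-2,0] (2*u^3 - 8*u) du = 8, giving area 8.
On [0, 2] the curve lies below the axis; ∫[0,2] (2*u^3 - 8*u) du = -8, giving area 8.
Total area = 8 + 8 = 16.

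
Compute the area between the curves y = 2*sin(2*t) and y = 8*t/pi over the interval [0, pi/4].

1 - pi/4

On [0, pi/4], (2*sin(2*t)) - (8*t/pi) = -8*t/pi + 2*sin(2*t) is ≥ 0 throughout, so the area is a single integral of |-8*t/pi + 2*sin(2*t)|.
∫[0,pi/4] (-8*t/pi + 2*sin(2*t)) dt = 1 - pi/4.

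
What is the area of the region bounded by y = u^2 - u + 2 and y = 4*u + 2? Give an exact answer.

Set the curves equal: u^2 - u + 2 = 4*u + 2, so u^2 - 5*u = 0, which factors as u*(u - 5) = 0. The curves meet at u = 0, 5.
On [0, 5], y = 4*u + 2 is on top; that piece has area ∫[0,5] (-(u^2 - 5*u)) du = 125/6.

125/6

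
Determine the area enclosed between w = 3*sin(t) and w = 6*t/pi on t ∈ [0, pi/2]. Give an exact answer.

3 - 3*pi/4

On [0, pi/2], (3*sin(t)) - (6*t/pi) = -6*t/pi + 3*sin(t) is ≥ 0 throughout, so the area is a single integral of |-6*t/pi + 3*sin(t)|.
∫[0,pi/2] (-6*t/pi + 3*sin(t)) dt = 3 - 3*pi/4.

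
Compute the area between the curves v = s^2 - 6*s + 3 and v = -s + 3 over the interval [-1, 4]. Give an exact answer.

43/2

The difference (s^2 - 6*s + 3) - (-s + 3) = s^2 - 5*s changes sign at s = 0 inside [-1, 4], so split the integral there.
∫[-1,0] (s^2 - 5*s) ds = 17/6.
∫[0,4] (s^2 - 5*s) ds = -56/3; the area of that piece is 56/3.
Total area = 17/6 + 56/3 = 43/2.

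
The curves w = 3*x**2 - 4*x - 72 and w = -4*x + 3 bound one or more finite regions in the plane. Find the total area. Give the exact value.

Set the curves equal: 3*x**2 - 4*x - 72 = -4*x + 3, so 3*x**2 - 75 = 0, which factors as 3*(x - 5)*(x + 5) = 0. The curves meet at x = -5, 5.
On [-5, 5], w = -4*x + 3 is on top; that piece has area ∫[-5,5] (-(3*x**2 - 75)) dx = 500.

500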